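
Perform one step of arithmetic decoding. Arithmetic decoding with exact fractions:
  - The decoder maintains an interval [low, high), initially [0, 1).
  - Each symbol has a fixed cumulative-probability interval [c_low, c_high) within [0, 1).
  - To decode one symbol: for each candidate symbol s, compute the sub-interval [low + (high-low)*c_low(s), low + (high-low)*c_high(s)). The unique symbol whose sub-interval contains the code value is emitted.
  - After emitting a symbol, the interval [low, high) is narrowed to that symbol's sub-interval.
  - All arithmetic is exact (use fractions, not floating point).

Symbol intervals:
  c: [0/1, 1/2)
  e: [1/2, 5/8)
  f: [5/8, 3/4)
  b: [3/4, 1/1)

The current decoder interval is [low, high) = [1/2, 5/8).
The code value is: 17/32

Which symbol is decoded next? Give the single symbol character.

Interval width = high − low = 5/8 − 1/2 = 1/8
Scaled code = (code − low) / width = (17/32 − 1/2) / 1/8 = 1/4
  c: [0/1, 1/2) ← scaled code falls here ✓
  e: [1/2, 5/8) 
  f: [5/8, 3/4) 
  b: [3/4, 1/1) 

Answer: c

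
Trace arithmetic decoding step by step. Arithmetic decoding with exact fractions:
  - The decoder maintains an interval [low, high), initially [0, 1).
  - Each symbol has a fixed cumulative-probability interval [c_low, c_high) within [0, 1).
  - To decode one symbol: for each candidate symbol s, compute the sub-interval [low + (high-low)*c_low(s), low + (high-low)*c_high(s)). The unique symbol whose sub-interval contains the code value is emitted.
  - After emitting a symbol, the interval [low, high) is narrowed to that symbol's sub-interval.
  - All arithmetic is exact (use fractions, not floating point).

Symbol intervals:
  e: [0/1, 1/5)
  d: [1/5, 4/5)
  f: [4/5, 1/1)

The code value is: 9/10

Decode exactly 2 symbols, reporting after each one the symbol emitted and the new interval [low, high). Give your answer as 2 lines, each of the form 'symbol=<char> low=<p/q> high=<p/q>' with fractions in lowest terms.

Answer: symbol=f low=4/5 high=1/1
symbol=d low=21/25 high=24/25

Derivation:
Step 1: interval [0/1, 1/1), width = 1/1 - 0/1 = 1/1
  'e': [0/1 + 1/1*0/1, 0/1 + 1/1*1/5) = [0/1, 1/5)
  'd': [0/1 + 1/1*1/5, 0/1 + 1/1*4/5) = [1/5, 4/5)
  'f': [0/1 + 1/1*4/5, 0/1 + 1/1*1/1) = [4/5, 1/1) <- contains code 9/10
  emit 'f', narrow to [4/5, 1/1)
Step 2: interval [4/5, 1/1), width = 1/1 - 4/5 = 1/5
  'e': [4/5 + 1/5*0/1, 4/5 + 1/5*1/5) = [4/5, 21/25)
  'd': [4/5 + 1/5*1/5, 4/5 + 1/5*4/5) = [21/25, 24/25) <- contains code 9/10
  'f': [4/5 + 1/5*4/5, 4/5 + 1/5*1/1) = [24/25, 1/1)
  emit 'd', narrow to [21/25, 24/25)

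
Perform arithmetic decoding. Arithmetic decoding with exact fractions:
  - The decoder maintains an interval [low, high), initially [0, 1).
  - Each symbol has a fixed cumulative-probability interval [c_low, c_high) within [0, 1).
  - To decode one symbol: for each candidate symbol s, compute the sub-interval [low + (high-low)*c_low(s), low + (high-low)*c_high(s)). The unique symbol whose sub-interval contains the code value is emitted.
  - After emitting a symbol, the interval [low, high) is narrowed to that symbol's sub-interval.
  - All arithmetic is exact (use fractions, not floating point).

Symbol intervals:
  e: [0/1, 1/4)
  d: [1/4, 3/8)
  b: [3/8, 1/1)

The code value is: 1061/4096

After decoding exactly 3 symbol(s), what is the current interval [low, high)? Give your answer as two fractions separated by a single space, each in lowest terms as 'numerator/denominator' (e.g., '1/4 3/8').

Step 1: interval [0/1, 1/1), width = 1/1 - 0/1 = 1/1
  'e': [0/1 + 1/1*0/1, 0/1 + 1/1*1/4) = [0/1, 1/4)
  'd': [0/1 + 1/1*1/4, 0/1 + 1/1*3/8) = [1/4, 3/8) <- contains code 1061/4096
  'b': [0/1 + 1/1*3/8, 0/1 + 1/1*1/1) = [3/8, 1/1)
  emit 'd', narrow to [1/4, 3/8)
Step 2: interval [1/4, 3/8), width = 3/8 - 1/4 = 1/8
  'e': [1/4 + 1/8*0/1, 1/4 + 1/8*1/4) = [1/4, 9/32) <- contains code 1061/4096
  'd': [1/4 + 1/8*1/4, 1/4 + 1/8*3/8) = [9/32, 19/64)
  'b': [1/4 + 1/8*3/8, 1/4 + 1/8*1/1) = [19/64, 3/8)
  emit 'e', narrow to [1/4, 9/32)
Step 3: interval [1/4, 9/32), width = 9/32 - 1/4 = 1/32
  'e': [1/4 + 1/32*0/1, 1/4 + 1/32*1/4) = [1/4, 33/128)
  'd': [1/4 + 1/32*1/4, 1/4 + 1/32*3/8) = [33/128, 67/256) <- contains code 1061/4096
  'b': [1/4 + 1/32*3/8, 1/4 + 1/32*1/1) = [67/256, 9/32)
  emit 'd', narrow to [33/128, 67/256)

Answer: 33/128 67/256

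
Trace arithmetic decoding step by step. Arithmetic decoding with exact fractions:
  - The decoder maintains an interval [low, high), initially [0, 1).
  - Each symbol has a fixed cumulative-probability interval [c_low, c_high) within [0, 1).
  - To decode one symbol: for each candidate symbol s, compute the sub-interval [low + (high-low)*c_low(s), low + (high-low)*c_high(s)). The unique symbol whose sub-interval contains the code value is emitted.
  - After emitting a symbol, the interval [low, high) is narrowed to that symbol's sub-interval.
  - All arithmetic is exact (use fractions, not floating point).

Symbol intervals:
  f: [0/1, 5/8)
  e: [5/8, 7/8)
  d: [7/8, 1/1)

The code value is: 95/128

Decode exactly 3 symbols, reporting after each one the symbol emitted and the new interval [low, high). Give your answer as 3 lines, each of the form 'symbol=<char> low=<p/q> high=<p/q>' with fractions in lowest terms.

Answer: symbol=e low=5/8 high=7/8
symbol=f low=5/8 high=25/32
symbol=e low=185/256 high=195/256

Derivation:
Step 1: interval [0/1, 1/1), width = 1/1 - 0/1 = 1/1
  'f': [0/1 + 1/1*0/1, 0/1 + 1/1*5/8) = [0/1, 5/8)
  'e': [0/1 + 1/1*5/8, 0/1 + 1/1*7/8) = [5/8, 7/8) <- contains code 95/128
  'd': [0/1 + 1/1*7/8, 0/1 + 1/1*1/1) = [7/8, 1/1)
  emit 'e', narrow to [5/8, 7/8)
Step 2: interval [5/8, 7/8), width = 7/8 - 5/8 = 1/4
  'f': [5/8 + 1/4*0/1, 5/8 + 1/4*5/8) = [5/8, 25/32) <- contains code 95/128
  'e': [5/8 + 1/4*5/8, 5/8 + 1/4*7/8) = [25/32, 27/32)
  'd': [5/8 + 1/4*7/8, 5/8 + 1/4*1/1) = [27/32, 7/8)
  emit 'f', narrow to [5/8, 25/32)
Step 3: interval [5/8, 25/32), width = 25/32 - 5/8 = 5/32
  'f': [5/8 + 5/32*0/1, 5/8 + 5/32*5/8) = [5/8, 185/256)
  'e': [5/8 + 5/32*5/8, 5/8 + 5/32*7/8) = [185/256, 195/256) <- contains code 95/128
  'd': [5/8 + 5/32*7/8, 5/8 + 5/32*1/1) = [195/256, 25/32)
  emit 'e', narrow to [185/256, 195/256)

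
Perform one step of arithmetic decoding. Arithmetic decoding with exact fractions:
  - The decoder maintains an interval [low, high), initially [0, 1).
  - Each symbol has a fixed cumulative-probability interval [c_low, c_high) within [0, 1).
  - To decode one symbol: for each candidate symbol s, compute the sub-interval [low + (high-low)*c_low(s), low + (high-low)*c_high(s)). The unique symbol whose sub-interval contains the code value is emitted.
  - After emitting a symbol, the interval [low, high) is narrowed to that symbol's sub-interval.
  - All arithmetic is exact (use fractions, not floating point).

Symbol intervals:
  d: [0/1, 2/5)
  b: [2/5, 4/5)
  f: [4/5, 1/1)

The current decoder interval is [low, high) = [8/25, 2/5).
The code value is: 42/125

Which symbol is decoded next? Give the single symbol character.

Answer: d

Derivation:
Interval width = high − low = 2/5 − 8/25 = 2/25
Scaled code = (code − low) / width = (42/125 − 8/25) / 2/25 = 1/5
  d: [0/1, 2/5) ← scaled code falls here ✓
  b: [2/5, 4/5) 
  f: [4/5, 1/1) 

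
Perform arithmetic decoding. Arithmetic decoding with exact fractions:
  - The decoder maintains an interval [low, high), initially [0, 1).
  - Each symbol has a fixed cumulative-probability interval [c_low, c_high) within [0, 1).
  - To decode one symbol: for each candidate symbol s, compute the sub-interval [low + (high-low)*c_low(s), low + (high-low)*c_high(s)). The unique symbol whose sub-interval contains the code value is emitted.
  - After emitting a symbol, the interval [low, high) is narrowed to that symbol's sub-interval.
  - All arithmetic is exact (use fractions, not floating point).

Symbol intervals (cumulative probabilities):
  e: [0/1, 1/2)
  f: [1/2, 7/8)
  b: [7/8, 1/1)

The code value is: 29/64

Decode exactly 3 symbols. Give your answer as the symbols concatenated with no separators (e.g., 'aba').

Answer: ebe

Derivation:
Step 1: interval [0/1, 1/1), width = 1/1 - 0/1 = 1/1
  'e': [0/1 + 1/1*0/1, 0/1 + 1/1*1/2) = [0/1, 1/2) <- contains code 29/64
  'f': [0/1 + 1/1*1/2, 0/1 + 1/1*7/8) = [1/2, 7/8)
  'b': [0/1 + 1/1*7/8, 0/1 + 1/1*1/1) = [7/8, 1/1)
  emit 'e', narrow to [0/1, 1/2)
Step 2: interval [0/1, 1/2), width = 1/2 - 0/1 = 1/2
  'e': [0/1 + 1/2*0/1, 0/1 + 1/2*1/2) = [0/1, 1/4)
  'f': [0/1 + 1/2*1/2, 0/1 + 1/2*7/8) = [1/4, 7/16)
  'b': [0/1 + 1/2*7/8, 0/1 + 1/2*1/1) = [7/16, 1/2) <- contains code 29/64
  emit 'b', narrow to [7/16, 1/2)
Step 3: interval [7/16, 1/2), width = 1/2 - 7/16 = 1/16
  'e': [7/16 + 1/16*0/1, 7/16 + 1/16*1/2) = [7/16, 15/32) <- contains code 29/64
  'f': [7/16 + 1/16*1/2, 7/16 + 1/16*7/8) = [15/32, 63/128)
  'b': [7/16 + 1/16*7/8, 7/16 + 1/16*1/1) = [63/128, 1/2)
  emit 'e', narrow to [7/16, 15/32)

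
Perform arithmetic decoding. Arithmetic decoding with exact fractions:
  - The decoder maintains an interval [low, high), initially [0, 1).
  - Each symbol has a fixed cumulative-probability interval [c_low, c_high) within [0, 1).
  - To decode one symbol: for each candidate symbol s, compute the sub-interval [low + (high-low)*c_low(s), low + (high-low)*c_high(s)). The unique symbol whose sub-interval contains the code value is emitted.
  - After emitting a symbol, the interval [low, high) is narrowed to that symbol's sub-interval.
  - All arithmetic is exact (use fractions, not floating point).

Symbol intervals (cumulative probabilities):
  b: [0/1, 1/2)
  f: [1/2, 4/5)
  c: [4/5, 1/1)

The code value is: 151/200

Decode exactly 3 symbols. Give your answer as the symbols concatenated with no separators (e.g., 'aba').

Step 1: interval [0/1, 1/1), width = 1/1 - 0/1 = 1/1
  'b': [0/1 + 1/1*0/1, 0/1 + 1/1*1/2) = [0/1, 1/2)
  'f': [0/1 + 1/1*1/2, 0/1 + 1/1*4/5) = [1/2, 4/5) <- contains code 151/200
  'c': [0/1 + 1/1*4/5, 0/1 + 1/1*1/1) = [4/5, 1/1)
  emit 'f', narrow to [1/2, 4/5)
Step 2: interval [1/2, 4/5), width = 4/5 - 1/2 = 3/10
  'b': [1/2 + 3/10*0/1, 1/2 + 3/10*1/2) = [1/2, 13/20)
  'f': [1/2 + 3/10*1/2, 1/2 + 3/10*4/5) = [13/20, 37/50)
  'c': [1/2 + 3/10*4/5, 1/2 + 3/10*1/1) = [37/50, 4/5) <- contains code 151/200
  emit 'c', narrow to [37/50, 4/5)
Step 3: interval [37/50, 4/5), width = 4/5 - 37/50 = 3/50
  'b': [37/50 + 3/50*0/1, 37/50 + 3/50*1/2) = [37/50, 77/100) <- contains code 151/200
  'f': [37/50 + 3/50*1/2, 37/50 + 3/50*4/5) = [77/100, 197/250)
  'c': [37/50 + 3/50*4/5, 37/50 + 3/50*1/1) = [197/250, 4/5)
  emit 'b', narrow to [37/50, 77/100)

Answer: fcb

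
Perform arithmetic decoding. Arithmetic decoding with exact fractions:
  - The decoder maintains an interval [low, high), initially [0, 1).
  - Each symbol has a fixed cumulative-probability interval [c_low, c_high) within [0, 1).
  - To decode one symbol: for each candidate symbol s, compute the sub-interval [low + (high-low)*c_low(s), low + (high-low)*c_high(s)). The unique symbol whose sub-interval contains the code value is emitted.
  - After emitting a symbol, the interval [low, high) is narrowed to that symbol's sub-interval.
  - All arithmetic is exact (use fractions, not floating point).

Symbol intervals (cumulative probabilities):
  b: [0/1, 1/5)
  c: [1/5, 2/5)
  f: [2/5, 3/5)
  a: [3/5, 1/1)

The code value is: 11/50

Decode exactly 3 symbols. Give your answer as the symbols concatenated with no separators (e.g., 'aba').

Answer: cbf

Derivation:
Step 1: interval [0/1, 1/1), width = 1/1 - 0/1 = 1/1
  'b': [0/1 + 1/1*0/1, 0/1 + 1/1*1/5) = [0/1, 1/5)
  'c': [0/1 + 1/1*1/5, 0/1 + 1/1*2/5) = [1/5, 2/5) <- contains code 11/50
  'f': [0/1 + 1/1*2/5, 0/1 + 1/1*3/5) = [2/5, 3/5)
  'a': [0/1 + 1/1*3/5, 0/1 + 1/1*1/1) = [3/5, 1/1)
  emit 'c', narrow to [1/5, 2/5)
Step 2: interval [1/5, 2/5), width = 2/5 - 1/5 = 1/5
  'b': [1/5 + 1/5*0/1, 1/5 + 1/5*1/5) = [1/5, 6/25) <- contains code 11/50
  'c': [1/5 + 1/5*1/5, 1/5 + 1/5*2/5) = [6/25, 7/25)
  'f': [1/5 + 1/5*2/5, 1/5 + 1/5*3/5) = [7/25, 8/25)
  'a': [1/5 + 1/5*3/5, 1/5 + 1/5*1/1) = [8/25, 2/5)
  emit 'b', narrow to [1/5, 6/25)
Step 3: interval [1/5, 6/25), width = 6/25 - 1/5 = 1/25
  'b': [1/5 + 1/25*0/1, 1/5 + 1/25*1/5) = [1/5, 26/125)
  'c': [1/5 + 1/25*1/5, 1/5 + 1/25*2/5) = [26/125, 27/125)
  'f': [1/5 + 1/25*2/5, 1/5 + 1/25*3/5) = [27/125, 28/125) <- contains code 11/50
  'a': [1/5 + 1/25*3/5, 1/5 + 1/25*1/1) = [28/125, 6/25)
  emit 'f', narrow to [27/125, 28/125)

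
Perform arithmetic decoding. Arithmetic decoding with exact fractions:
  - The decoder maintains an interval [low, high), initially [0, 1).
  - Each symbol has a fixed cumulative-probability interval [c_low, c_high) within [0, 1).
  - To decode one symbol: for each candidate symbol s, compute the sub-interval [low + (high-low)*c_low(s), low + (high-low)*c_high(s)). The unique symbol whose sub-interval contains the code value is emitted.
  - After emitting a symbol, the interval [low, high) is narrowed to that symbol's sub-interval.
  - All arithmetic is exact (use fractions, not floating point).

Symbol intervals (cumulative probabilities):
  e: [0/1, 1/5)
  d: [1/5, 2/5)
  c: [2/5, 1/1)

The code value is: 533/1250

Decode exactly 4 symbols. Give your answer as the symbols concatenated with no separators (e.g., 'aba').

Answer: cede

Derivation:
Step 1: interval [0/1, 1/1), width = 1/1 - 0/1 = 1/1
  'e': [0/1 + 1/1*0/1, 0/1 + 1/1*1/5) = [0/1, 1/5)
  'd': [0/1 + 1/1*1/5, 0/1 + 1/1*2/5) = [1/5, 2/5)
  'c': [0/1 + 1/1*2/5, 0/1 + 1/1*1/1) = [2/5, 1/1) <- contains code 533/1250
  emit 'c', narrow to [2/5, 1/1)
Step 2: interval [2/5, 1/1), width = 1/1 - 2/5 = 3/5
  'e': [2/5 + 3/5*0/1, 2/5 + 3/5*1/5) = [2/5, 13/25) <- contains code 533/1250
  'd': [2/5 + 3/5*1/5, 2/5 + 3/5*2/5) = [13/25, 16/25)
  'c': [2/5 + 3/5*2/5, 2/5 + 3/5*1/1) = [16/25, 1/1)
  emit 'e', narrow to [2/5, 13/25)
Step 3: interval [2/5, 13/25), width = 13/25 - 2/5 = 3/25
  'e': [2/5 + 3/25*0/1, 2/5 + 3/25*1/5) = [2/5, 53/125)
  'd': [2/5 + 3/25*1/5, 2/5 + 3/25*2/5) = [53/125, 56/125) <- contains code 533/1250
  'c': [2/5 + 3/25*2/5, 2/5 + 3/25*1/1) = [56/125, 13/25)
  emit 'd', narrow to [53/125, 56/125)
Step 4: interval [53/125, 56/125), width = 56/125 - 53/125 = 3/125
  'e': [53/125 + 3/125*0/1, 53/125 + 3/125*1/5) = [53/125, 268/625) <- contains code 533/1250
  'd': [53/125 + 3/125*1/5, 53/125 + 3/125*2/5) = [268/625, 271/625)
  'c': [53/125 + 3/125*2/5, 53/125 + 3/125*1/1) = [271/625, 56/125)
  emit 'e', narrow to [53/125, 268/625)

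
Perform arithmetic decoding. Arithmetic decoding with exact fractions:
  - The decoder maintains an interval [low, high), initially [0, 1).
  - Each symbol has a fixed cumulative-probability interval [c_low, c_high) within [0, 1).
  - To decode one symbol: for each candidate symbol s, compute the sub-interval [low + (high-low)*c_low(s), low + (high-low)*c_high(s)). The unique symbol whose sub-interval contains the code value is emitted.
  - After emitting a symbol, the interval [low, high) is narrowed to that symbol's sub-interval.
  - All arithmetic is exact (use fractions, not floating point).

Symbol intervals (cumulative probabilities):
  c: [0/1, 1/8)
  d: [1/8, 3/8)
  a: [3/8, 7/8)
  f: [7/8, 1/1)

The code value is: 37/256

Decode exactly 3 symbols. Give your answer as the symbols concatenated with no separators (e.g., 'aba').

Answer: dca

Derivation:
Step 1: interval [0/1, 1/1), width = 1/1 - 0/1 = 1/1
  'c': [0/1 + 1/1*0/1, 0/1 + 1/1*1/8) = [0/1, 1/8)
  'd': [0/1 + 1/1*1/8, 0/1 + 1/1*3/8) = [1/8, 3/8) <- contains code 37/256
  'a': [0/1 + 1/1*3/8, 0/1 + 1/1*7/8) = [3/8, 7/8)
  'f': [0/1 + 1/1*7/8, 0/1 + 1/1*1/1) = [7/8, 1/1)
  emit 'd', narrow to [1/8, 3/8)
Step 2: interval [1/8, 3/8), width = 3/8 - 1/8 = 1/4
  'c': [1/8 + 1/4*0/1, 1/8 + 1/4*1/8) = [1/8, 5/32) <- contains code 37/256
  'd': [1/8 + 1/4*1/8, 1/8 + 1/4*3/8) = [5/32, 7/32)
  'a': [1/8 + 1/4*3/8, 1/8 + 1/4*7/8) = [7/32, 11/32)
  'f': [1/8 + 1/4*7/8, 1/8 + 1/4*1/1) = [11/32, 3/8)
  emit 'c', narrow to [1/8, 5/32)
Step 3: interval [1/8, 5/32), width = 5/32 - 1/8 = 1/32
  'c': [1/8 + 1/32*0/1, 1/8 + 1/32*1/8) = [1/8, 33/256)
  'd': [1/8 + 1/32*1/8, 1/8 + 1/32*3/8) = [33/256, 35/256)
  'a': [1/8 + 1/32*3/8, 1/8 + 1/32*7/8) = [35/256, 39/256) <- contains code 37/256
  'f': [1/8 + 1/32*7/8, 1/8 + 1/32*1/1) = [39/256, 5/32)
  emit 'a', narrow to [35/256, 39/256)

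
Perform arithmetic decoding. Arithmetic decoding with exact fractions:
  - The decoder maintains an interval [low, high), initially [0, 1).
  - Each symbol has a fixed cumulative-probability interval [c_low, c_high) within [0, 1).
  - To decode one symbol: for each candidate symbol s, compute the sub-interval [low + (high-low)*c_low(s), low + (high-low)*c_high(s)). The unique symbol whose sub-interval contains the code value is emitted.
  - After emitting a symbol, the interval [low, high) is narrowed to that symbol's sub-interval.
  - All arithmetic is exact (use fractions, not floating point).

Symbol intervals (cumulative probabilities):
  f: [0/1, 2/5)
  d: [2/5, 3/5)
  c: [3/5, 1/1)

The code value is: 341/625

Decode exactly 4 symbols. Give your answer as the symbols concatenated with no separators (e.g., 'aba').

Step 1: interval [0/1, 1/1), width = 1/1 - 0/1 = 1/1
  'f': [0/1 + 1/1*0/1, 0/1 + 1/1*2/5) = [0/1, 2/5)
  'd': [0/1 + 1/1*2/5, 0/1 + 1/1*3/5) = [2/5, 3/5) <- contains code 341/625
  'c': [0/1 + 1/1*3/5, 0/1 + 1/1*1/1) = [3/5, 1/1)
  emit 'd', narrow to [2/5, 3/5)
Step 2: interval [2/5, 3/5), width = 3/5 - 2/5 = 1/5
  'f': [2/5 + 1/5*0/1, 2/5 + 1/5*2/5) = [2/5, 12/25)
  'd': [2/5 + 1/5*2/5, 2/5 + 1/5*3/5) = [12/25, 13/25)
  'c': [2/5 + 1/5*3/5, 2/5 + 1/5*1/1) = [13/25, 3/5) <- contains code 341/625
  emit 'c', narrow to [13/25, 3/5)
Step 3: interval [13/25, 3/5), width = 3/5 - 13/25 = 2/25
  'f': [13/25 + 2/25*0/1, 13/25 + 2/25*2/5) = [13/25, 69/125) <- contains code 341/625
  'd': [13/25 + 2/25*2/5, 13/25 + 2/25*3/5) = [69/125, 71/125)
  'c': [13/25 + 2/25*3/5, 13/25 + 2/25*1/1) = [71/125, 3/5)
  emit 'f', narrow to [13/25, 69/125)
Step 4: interval [13/25, 69/125), width = 69/125 - 13/25 = 4/125
  'f': [13/25 + 4/125*0/1, 13/25 + 4/125*2/5) = [13/25, 333/625)
  'd': [13/25 + 4/125*2/5, 13/25 + 4/125*3/5) = [333/625, 337/625)
  'c': [13/25 + 4/125*3/5, 13/25 + 4/125*1/1) = [337/625, 69/125) <- contains code 341/625
  emit 'c', narrow to [337/625, 69/125)

Answer: dcfc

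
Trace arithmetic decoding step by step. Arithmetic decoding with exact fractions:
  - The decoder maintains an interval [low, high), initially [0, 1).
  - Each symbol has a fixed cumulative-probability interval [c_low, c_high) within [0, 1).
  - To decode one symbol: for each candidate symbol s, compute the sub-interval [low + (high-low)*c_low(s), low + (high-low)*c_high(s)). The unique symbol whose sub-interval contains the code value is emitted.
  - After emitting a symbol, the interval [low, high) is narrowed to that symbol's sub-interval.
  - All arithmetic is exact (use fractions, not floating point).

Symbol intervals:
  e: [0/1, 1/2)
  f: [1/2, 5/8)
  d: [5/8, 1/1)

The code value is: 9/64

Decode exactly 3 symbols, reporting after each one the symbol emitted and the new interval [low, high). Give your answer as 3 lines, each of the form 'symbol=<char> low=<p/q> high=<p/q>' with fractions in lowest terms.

Answer: symbol=e low=0/1 high=1/2
symbol=e low=0/1 high=1/4
symbol=f low=1/8 high=5/32

Derivation:
Step 1: interval [0/1, 1/1), width = 1/1 - 0/1 = 1/1
  'e': [0/1 + 1/1*0/1, 0/1 + 1/1*1/2) = [0/1, 1/2) <- contains code 9/64
  'f': [0/1 + 1/1*1/2, 0/1 + 1/1*5/8) = [1/2, 5/8)
  'd': [0/1 + 1/1*5/8, 0/1 + 1/1*1/1) = [5/8, 1/1)
  emit 'e', narrow to [0/1, 1/2)
Step 2: interval [0/1, 1/2), width = 1/2 - 0/1 = 1/2
  'e': [0/1 + 1/2*0/1, 0/1 + 1/2*1/2) = [0/1, 1/4) <- contains code 9/64
  'f': [0/1 + 1/2*1/2, 0/1 + 1/2*5/8) = [1/4, 5/16)
  'd': [0/1 + 1/2*5/8, 0/1 + 1/2*1/1) = [5/16, 1/2)
  emit 'e', narrow to [0/1, 1/4)
Step 3: interval [0/1, 1/4), width = 1/4 - 0/1 = 1/4
  'e': [0/1 + 1/4*0/1, 0/1 + 1/4*1/2) = [0/1, 1/8)
  'f': [0/1 + 1/4*1/2, 0/1 + 1/4*5/8) = [1/8, 5/32) <- contains code 9/64
  'd': [0/1 + 1/4*5/8, 0/1 + 1/4*1/1) = [5/32, 1/4)
  emit 'f', narrow to [1/8, 5/32)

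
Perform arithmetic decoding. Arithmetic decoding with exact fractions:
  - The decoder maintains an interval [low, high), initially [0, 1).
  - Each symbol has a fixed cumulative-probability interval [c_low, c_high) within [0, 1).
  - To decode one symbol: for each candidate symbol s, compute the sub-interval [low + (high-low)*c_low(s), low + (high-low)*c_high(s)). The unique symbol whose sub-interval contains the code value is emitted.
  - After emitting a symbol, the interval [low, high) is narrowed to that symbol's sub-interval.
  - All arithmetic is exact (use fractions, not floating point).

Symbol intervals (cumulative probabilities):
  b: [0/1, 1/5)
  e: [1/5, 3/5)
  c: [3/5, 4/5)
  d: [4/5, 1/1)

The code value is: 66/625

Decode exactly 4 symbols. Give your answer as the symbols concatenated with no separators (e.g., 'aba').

Step 1: interval [0/1, 1/1), width = 1/1 - 0/1 = 1/1
  'b': [0/1 + 1/1*0/1, 0/1 + 1/1*1/5) = [0/1, 1/5) <- contains code 66/625
  'e': [0/1 + 1/1*1/5, 0/1 + 1/1*3/5) = [1/5, 3/5)
  'c': [0/1 + 1/1*3/5, 0/1 + 1/1*4/5) = [3/5, 4/5)
  'd': [0/1 + 1/1*4/5, 0/1 + 1/1*1/1) = [4/5, 1/1)
  emit 'b', narrow to [0/1, 1/5)
Step 2: interval [0/1, 1/5), width = 1/5 - 0/1 = 1/5
  'b': [0/1 + 1/5*0/1, 0/1 + 1/5*1/5) = [0/1, 1/25)
  'e': [0/1 + 1/5*1/5, 0/1 + 1/5*3/5) = [1/25, 3/25) <- contains code 66/625
  'c': [0/1 + 1/5*3/5, 0/1 + 1/5*4/5) = [3/25, 4/25)
  'd': [0/1 + 1/5*4/5, 0/1 + 1/5*1/1) = [4/25, 1/5)
  emit 'e', narrow to [1/25, 3/25)
Step 3: interval [1/25, 3/25), width = 3/25 - 1/25 = 2/25
  'b': [1/25 + 2/25*0/1, 1/25 + 2/25*1/5) = [1/25, 7/125)
  'e': [1/25 + 2/25*1/5, 1/25 + 2/25*3/5) = [7/125, 11/125)
  'c': [1/25 + 2/25*3/5, 1/25 + 2/25*4/5) = [11/125, 13/125)
  'd': [1/25 + 2/25*4/5, 1/25 + 2/25*1/1) = [13/125, 3/25) <- contains code 66/625
  emit 'd', narrow to [13/125, 3/25)
Step 4: interval [13/125, 3/25), width = 3/25 - 13/125 = 2/125
  'b': [13/125 + 2/125*0/1, 13/125 + 2/125*1/5) = [13/125, 67/625) <- contains code 66/625
  'e': [13/125 + 2/125*1/5, 13/125 + 2/125*3/5) = [67/625, 71/625)
  'c': [13/125 + 2/125*3/5, 13/125 + 2/125*4/5) = [71/625, 73/625)
  'd': [13/125 + 2/125*4/5, 13/125 + 2/125*1/1) = [73/625, 3/25)
  emit 'b', narrow to [13/125, 67/625)

Answer: bedb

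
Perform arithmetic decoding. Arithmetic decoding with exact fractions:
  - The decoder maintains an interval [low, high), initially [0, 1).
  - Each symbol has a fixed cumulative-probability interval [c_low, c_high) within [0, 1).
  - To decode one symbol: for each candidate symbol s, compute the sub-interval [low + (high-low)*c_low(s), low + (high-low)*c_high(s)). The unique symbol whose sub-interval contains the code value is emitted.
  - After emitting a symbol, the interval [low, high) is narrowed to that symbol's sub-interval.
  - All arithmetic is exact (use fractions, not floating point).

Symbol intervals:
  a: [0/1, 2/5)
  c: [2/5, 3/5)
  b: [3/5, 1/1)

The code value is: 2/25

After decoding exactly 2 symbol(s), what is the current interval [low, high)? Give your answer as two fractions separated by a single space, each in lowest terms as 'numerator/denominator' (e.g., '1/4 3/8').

Answer: 0/1 4/25

Derivation:
Step 1: interval [0/1, 1/1), width = 1/1 - 0/1 = 1/1
  'a': [0/1 + 1/1*0/1, 0/1 + 1/1*2/5) = [0/1, 2/5) <- contains code 2/25
  'c': [0/1 + 1/1*2/5, 0/1 + 1/1*3/5) = [2/5, 3/5)
  'b': [0/1 + 1/1*3/5, 0/1 + 1/1*1/1) = [3/5, 1/1)
  emit 'a', narrow to [0/1, 2/5)
Step 2: interval [0/1, 2/5), width = 2/5 - 0/1 = 2/5
  'a': [0/1 + 2/5*0/1, 0/1 + 2/5*2/5) = [0/1, 4/25) <- contains code 2/25
  'c': [0/1 + 2/5*2/5, 0/1 + 2/5*3/5) = [4/25, 6/25)
  'b': [0/1 + 2/5*3/5, 0/1 + 2/5*1/1) = [6/25, 2/5)
  emit 'a', narrow to [0/1, 4/25)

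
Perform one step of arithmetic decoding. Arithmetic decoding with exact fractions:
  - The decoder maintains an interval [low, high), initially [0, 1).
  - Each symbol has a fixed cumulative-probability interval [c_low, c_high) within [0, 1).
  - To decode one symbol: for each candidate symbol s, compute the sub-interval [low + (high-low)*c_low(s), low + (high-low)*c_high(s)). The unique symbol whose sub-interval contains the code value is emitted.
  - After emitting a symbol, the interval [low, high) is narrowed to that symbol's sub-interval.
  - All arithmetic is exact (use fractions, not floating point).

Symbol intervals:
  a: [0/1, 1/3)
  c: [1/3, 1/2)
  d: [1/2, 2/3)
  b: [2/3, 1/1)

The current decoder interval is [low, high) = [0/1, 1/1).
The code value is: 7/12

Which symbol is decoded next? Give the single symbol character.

Answer: d

Derivation:
Interval width = high − low = 1/1 − 0/1 = 1/1
Scaled code = (code − low) / width = (7/12 − 0/1) / 1/1 = 7/12
  a: [0/1, 1/3) 
  c: [1/3, 1/2) 
  d: [1/2, 2/3) ← scaled code falls here ✓
  b: [2/3, 1/1) 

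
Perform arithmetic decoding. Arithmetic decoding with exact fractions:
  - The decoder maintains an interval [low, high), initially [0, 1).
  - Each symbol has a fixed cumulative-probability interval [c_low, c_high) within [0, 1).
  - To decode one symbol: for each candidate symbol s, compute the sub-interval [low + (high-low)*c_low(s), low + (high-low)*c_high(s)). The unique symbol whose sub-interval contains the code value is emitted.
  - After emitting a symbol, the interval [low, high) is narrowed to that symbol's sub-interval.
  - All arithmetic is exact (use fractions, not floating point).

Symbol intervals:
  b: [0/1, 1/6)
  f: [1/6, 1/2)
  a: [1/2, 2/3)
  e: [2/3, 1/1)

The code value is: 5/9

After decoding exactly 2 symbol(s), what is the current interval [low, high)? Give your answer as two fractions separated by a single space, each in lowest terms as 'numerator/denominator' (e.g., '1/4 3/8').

Answer: 19/36 7/12

Derivation:
Step 1: interval [0/1, 1/1), width = 1/1 - 0/1 = 1/1
  'b': [0/1 + 1/1*0/1, 0/1 + 1/1*1/6) = [0/1, 1/6)
  'f': [0/1 + 1/1*1/6, 0/1 + 1/1*1/2) = [1/6, 1/2)
  'a': [0/1 + 1/1*1/2, 0/1 + 1/1*2/3) = [1/2, 2/3) <- contains code 5/9
  'e': [0/1 + 1/1*2/3, 0/1 + 1/1*1/1) = [2/3, 1/1)
  emit 'a', narrow to [1/2, 2/3)
Step 2: interval [1/2, 2/3), width = 2/3 - 1/2 = 1/6
  'b': [1/2 + 1/6*0/1, 1/2 + 1/6*1/6) = [1/2, 19/36)
  'f': [1/2 + 1/6*1/6, 1/2 + 1/6*1/2) = [19/36, 7/12) <- contains code 5/9
  'a': [1/2 + 1/6*1/2, 1/2 + 1/6*2/3) = [7/12, 11/18)
  'e': [1/2 + 1/6*2/3, 1/2 + 1/6*1/1) = [11/18, 2/3)
  emit 'f', narrow to [19/36, 7/12)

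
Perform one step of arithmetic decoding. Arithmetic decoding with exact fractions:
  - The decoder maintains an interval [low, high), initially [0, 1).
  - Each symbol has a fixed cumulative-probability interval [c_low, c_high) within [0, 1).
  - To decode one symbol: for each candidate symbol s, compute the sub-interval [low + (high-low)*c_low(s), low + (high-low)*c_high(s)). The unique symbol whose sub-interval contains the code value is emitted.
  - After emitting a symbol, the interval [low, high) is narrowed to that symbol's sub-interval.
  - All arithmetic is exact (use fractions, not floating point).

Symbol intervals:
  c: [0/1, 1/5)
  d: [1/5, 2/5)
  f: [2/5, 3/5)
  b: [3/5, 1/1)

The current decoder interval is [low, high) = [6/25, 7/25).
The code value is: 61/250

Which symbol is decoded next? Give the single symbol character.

Answer: c

Derivation:
Interval width = high − low = 7/25 − 6/25 = 1/25
Scaled code = (code − low) / width = (61/250 − 6/25) / 1/25 = 1/10
  c: [0/1, 1/5) ← scaled code falls here ✓
  d: [1/5, 2/5) 
  f: [2/5, 3/5) 
  b: [3/5, 1/1) 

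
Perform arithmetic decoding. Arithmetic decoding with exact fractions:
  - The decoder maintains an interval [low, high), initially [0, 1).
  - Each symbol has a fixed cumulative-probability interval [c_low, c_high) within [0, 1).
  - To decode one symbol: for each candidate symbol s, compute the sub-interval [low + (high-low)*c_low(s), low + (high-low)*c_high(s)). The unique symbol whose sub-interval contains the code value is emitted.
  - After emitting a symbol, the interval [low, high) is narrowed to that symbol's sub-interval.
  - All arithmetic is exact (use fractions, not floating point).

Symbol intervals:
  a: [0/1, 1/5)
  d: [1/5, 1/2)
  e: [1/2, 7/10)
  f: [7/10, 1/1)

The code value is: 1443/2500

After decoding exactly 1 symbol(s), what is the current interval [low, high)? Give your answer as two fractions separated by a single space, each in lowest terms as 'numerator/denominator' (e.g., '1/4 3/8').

Answer: 1/2 7/10

Derivation:
Step 1: interval [0/1, 1/1), width = 1/1 - 0/1 = 1/1
  'a': [0/1 + 1/1*0/1, 0/1 + 1/1*1/5) = [0/1, 1/5)
  'd': [0/1 + 1/1*1/5, 0/1 + 1/1*1/2) = [1/5, 1/2)
  'e': [0/1 + 1/1*1/2, 0/1 + 1/1*7/10) = [1/2, 7/10) <- contains code 1443/2500
  'f': [0/1 + 1/1*7/10, 0/1 + 1/1*1/1) = [7/10, 1/1)
  emit 'e', narrow to [1/2, 7/10)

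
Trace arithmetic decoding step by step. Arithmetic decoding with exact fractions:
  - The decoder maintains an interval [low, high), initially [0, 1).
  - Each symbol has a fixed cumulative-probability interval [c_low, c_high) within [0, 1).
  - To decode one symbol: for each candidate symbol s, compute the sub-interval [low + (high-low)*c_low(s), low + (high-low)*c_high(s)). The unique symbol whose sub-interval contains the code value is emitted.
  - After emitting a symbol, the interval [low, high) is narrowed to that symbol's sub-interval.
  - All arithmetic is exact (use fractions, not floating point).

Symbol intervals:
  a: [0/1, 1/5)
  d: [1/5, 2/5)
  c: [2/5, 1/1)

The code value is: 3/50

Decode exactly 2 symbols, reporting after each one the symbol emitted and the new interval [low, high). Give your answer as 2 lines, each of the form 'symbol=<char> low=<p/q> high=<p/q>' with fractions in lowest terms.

Answer: symbol=a low=0/1 high=1/5
symbol=d low=1/25 high=2/25

Derivation:
Step 1: interval [0/1, 1/1), width = 1/1 - 0/1 = 1/1
  'a': [0/1 + 1/1*0/1, 0/1 + 1/1*1/5) = [0/1, 1/5) <- contains code 3/50
  'd': [0/1 + 1/1*1/5, 0/1 + 1/1*2/5) = [1/5, 2/5)
  'c': [0/1 + 1/1*2/5, 0/1 + 1/1*1/1) = [2/5, 1/1)
  emit 'a', narrow to [0/1, 1/5)
Step 2: interval [0/1, 1/5), width = 1/5 - 0/1 = 1/5
  'a': [0/1 + 1/5*0/1, 0/1 + 1/5*1/5) = [0/1, 1/25)
  'd': [0/1 + 1/5*1/5, 0/1 + 1/5*2/5) = [1/25, 2/25) <- contains code 3/50
  'c': [0/1 + 1/5*2/5, 0/1 + 1/5*1/1) = [2/25, 1/5)
  emit 'd', narrow to [1/25, 2/25)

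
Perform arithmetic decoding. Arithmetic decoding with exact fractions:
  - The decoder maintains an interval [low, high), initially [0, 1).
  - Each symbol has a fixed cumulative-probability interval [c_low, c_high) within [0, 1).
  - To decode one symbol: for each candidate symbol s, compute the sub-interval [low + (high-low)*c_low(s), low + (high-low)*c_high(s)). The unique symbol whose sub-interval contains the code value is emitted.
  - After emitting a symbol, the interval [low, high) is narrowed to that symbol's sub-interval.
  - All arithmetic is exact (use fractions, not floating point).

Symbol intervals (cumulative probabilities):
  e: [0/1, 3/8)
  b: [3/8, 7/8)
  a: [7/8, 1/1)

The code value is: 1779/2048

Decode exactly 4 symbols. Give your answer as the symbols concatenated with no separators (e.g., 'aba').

Answer: baae

Derivation:
Step 1: interval [0/1, 1/1), width = 1/1 - 0/1 = 1/1
  'e': [0/1 + 1/1*0/1, 0/1 + 1/1*3/8) = [0/1, 3/8)
  'b': [0/1 + 1/1*3/8, 0/1 + 1/1*7/8) = [3/8, 7/8) <- contains code 1779/2048
  'a': [0/1 + 1/1*7/8, 0/1 + 1/1*1/1) = [7/8, 1/1)
  emit 'b', narrow to [3/8, 7/8)
Step 2: interval [3/8, 7/8), width = 7/8 - 3/8 = 1/2
  'e': [3/8 + 1/2*0/1, 3/8 + 1/2*3/8) = [3/8, 9/16)
  'b': [3/8 + 1/2*3/8, 3/8 + 1/2*7/8) = [9/16, 13/16)
  'a': [3/8 + 1/2*7/8, 3/8 + 1/2*1/1) = [13/16, 7/8) <- contains code 1779/2048
  emit 'a', narrow to [13/16, 7/8)
Step 3: interval [13/16, 7/8), width = 7/8 - 13/16 = 1/16
  'e': [13/16 + 1/16*0/1, 13/16 + 1/16*3/8) = [13/16, 107/128)
  'b': [13/16 + 1/16*3/8, 13/16 + 1/16*7/8) = [107/128, 111/128)
  'a': [13/16 + 1/16*7/8, 13/16 + 1/16*1/1) = [111/128, 7/8) <- contains code 1779/2048
  emit 'a', narrow to [111/128, 7/8)
Step 4: interval [111/128, 7/8), width = 7/8 - 111/128 = 1/128
  'e': [111/128 + 1/128*0/1, 111/128 + 1/128*3/8) = [111/128, 891/1024) <- contains code 1779/2048
  'b': [111/128 + 1/128*3/8, 111/128 + 1/128*7/8) = [891/1024, 895/1024)
  'a': [111/128 + 1/128*7/8, 111/128 + 1/128*1/1) = [895/1024, 7/8)
  emit 'e', narrow to [111/128, 891/1024)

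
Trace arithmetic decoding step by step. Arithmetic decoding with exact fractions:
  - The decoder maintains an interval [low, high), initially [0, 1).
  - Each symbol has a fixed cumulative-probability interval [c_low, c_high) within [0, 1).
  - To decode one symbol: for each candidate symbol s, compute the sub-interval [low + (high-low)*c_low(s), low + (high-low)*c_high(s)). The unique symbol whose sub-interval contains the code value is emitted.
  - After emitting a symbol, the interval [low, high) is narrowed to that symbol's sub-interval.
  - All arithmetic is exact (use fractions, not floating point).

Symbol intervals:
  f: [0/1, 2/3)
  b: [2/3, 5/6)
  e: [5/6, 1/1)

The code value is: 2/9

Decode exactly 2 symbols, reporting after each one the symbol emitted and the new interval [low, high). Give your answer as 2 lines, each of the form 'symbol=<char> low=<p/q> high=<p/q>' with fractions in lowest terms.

Answer: symbol=f low=0/1 high=2/3
symbol=f low=0/1 high=4/9

Derivation:
Step 1: interval [0/1, 1/1), width = 1/1 - 0/1 = 1/1
  'f': [0/1 + 1/1*0/1, 0/1 + 1/1*2/3) = [0/1, 2/3) <- contains code 2/9
  'b': [0/1 + 1/1*2/3, 0/1 + 1/1*5/6) = [2/3, 5/6)
  'e': [0/1 + 1/1*5/6, 0/1 + 1/1*1/1) = [5/6, 1/1)
  emit 'f', narrow to [0/1, 2/3)
Step 2: interval [0/1, 2/3), width = 2/3 - 0/1 = 2/3
  'f': [0/1 + 2/3*0/1, 0/1 + 2/3*2/3) = [0/1, 4/9) <- contains code 2/9
  'b': [0/1 + 2/3*2/3, 0/1 + 2/3*5/6) = [4/9, 5/9)
  'e': [0/1 + 2/3*5/6, 0/1 + 2/3*1/1) = [5/9, 2/3)
  emit 'f', narrow to [0/1, 4/9)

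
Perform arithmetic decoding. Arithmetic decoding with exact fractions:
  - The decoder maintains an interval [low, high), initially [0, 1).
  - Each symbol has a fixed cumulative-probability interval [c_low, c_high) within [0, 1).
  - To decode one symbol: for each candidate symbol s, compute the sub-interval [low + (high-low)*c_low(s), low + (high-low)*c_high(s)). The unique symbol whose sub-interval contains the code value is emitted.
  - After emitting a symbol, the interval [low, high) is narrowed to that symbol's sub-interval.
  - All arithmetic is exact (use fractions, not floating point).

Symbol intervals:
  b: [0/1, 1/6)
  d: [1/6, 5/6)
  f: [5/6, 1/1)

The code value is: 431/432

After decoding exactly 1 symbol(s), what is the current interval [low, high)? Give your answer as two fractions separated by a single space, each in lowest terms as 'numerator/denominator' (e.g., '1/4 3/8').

Step 1: interval [0/1, 1/1), width = 1/1 - 0/1 = 1/1
  'b': [0/1 + 1/1*0/1, 0/1 + 1/1*1/6) = [0/1, 1/6)
  'd': [0/1 + 1/1*1/6, 0/1 + 1/1*5/6) = [1/6, 5/6)
  'f': [0/1 + 1/1*5/6, 0/1 + 1/1*1/1) = [5/6, 1/1) <- contains code 431/432
  emit 'f', narrow to [5/6, 1/1)

Answer: 5/6 1/1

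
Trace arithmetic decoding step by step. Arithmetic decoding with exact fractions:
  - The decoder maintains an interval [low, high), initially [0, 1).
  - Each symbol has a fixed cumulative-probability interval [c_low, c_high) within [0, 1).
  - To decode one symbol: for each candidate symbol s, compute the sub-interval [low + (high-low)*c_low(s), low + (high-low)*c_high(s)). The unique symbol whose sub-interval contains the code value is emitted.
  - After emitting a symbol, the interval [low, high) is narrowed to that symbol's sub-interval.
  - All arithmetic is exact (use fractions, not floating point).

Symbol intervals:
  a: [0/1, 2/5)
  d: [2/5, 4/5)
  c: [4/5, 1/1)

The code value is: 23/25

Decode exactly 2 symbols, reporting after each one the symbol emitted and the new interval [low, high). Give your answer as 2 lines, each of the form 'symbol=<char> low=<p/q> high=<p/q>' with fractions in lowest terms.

Step 1: interval [0/1, 1/1), width = 1/1 - 0/1 = 1/1
  'a': [0/1 + 1/1*0/1, 0/1 + 1/1*2/5) = [0/1, 2/5)
  'd': [0/1 + 1/1*2/5, 0/1 + 1/1*4/5) = [2/5, 4/5)
  'c': [0/1 + 1/1*4/5, 0/1 + 1/1*1/1) = [4/5, 1/1) <- contains code 23/25
  emit 'c', narrow to [4/5, 1/1)
Step 2: interval [4/5, 1/1), width = 1/1 - 4/5 = 1/5
  'a': [4/5 + 1/5*0/1, 4/5 + 1/5*2/5) = [4/5, 22/25)
  'd': [4/5 + 1/5*2/5, 4/5 + 1/5*4/5) = [22/25, 24/25) <- contains code 23/25
  'c': [4/5 + 1/5*4/5, 4/5 + 1/5*1/1) = [24/25, 1/1)
  emit 'd', narrow to [22/25, 24/25)

Answer: symbol=c low=4/5 high=1/1
symbol=d low=22/25 high=24/25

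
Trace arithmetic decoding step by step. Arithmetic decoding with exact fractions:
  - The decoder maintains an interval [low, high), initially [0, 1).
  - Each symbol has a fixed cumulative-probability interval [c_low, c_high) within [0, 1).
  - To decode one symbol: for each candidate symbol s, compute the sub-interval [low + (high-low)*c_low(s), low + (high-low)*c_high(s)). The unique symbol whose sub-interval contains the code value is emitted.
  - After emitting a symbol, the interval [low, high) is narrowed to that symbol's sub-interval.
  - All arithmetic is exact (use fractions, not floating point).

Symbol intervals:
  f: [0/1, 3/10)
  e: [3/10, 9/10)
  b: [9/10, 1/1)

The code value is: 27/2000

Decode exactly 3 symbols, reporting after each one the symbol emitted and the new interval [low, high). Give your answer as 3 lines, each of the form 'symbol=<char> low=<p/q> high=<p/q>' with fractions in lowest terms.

Step 1: interval [0/1, 1/1), width = 1/1 - 0/1 = 1/1
  'f': [0/1 + 1/1*0/1, 0/1 + 1/1*3/10) = [0/1, 3/10) <- contains code 27/2000
  'e': [0/1 + 1/1*3/10, 0/1 + 1/1*9/10) = [3/10, 9/10)
  'b': [0/1 + 1/1*9/10, 0/1 + 1/1*1/1) = [9/10, 1/1)
  emit 'f', narrow to [0/1, 3/10)
Step 2: interval [0/1, 3/10), width = 3/10 - 0/1 = 3/10
  'f': [0/1 + 3/10*0/1, 0/1 + 3/10*3/10) = [0/1, 9/100) <- contains code 27/2000
  'e': [0/1 + 3/10*3/10, 0/1 + 3/10*9/10) = [9/100, 27/100)
  'b': [0/1 + 3/10*9/10, 0/1 + 3/10*1/1) = [27/100, 3/10)
  emit 'f', narrow to [0/1, 9/100)
Step 3: interval [0/1, 9/100), width = 9/100 - 0/1 = 9/100
  'f': [0/1 + 9/100*0/1, 0/1 + 9/100*3/10) = [0/1, 27/1000) <- contains code 27/2000
  'e': [0/1 + 9/100*3/10, 0/1 + 9/100*9/10) = [27/1000, 81/1000)
  'b': [0/1 + 9/100*9/10, 0/1 + 9/100*1/1) = [81/1000, 9/100)
  emit 'f', narrow to [0/1, 27/1000)

Answer: symbol=f low=0/1 high=3/10
symbol=f low=0/1 high=9/100
symbol=f low=0/1 high=27/1000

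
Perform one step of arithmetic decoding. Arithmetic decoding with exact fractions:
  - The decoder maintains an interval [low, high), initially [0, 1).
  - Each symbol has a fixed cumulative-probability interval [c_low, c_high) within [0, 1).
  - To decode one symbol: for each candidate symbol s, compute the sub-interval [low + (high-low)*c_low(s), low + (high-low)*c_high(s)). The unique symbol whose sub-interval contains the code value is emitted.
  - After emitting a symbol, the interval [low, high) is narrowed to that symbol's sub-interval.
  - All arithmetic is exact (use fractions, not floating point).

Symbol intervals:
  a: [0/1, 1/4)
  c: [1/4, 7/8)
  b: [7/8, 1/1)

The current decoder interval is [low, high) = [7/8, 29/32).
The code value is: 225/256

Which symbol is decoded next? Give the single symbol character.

Answer: a

Derivation:
Interval width = high − low = 29/32 − 7/8 = 1/32
Scaled code = (code − low) / width = (225/256 − 7/8) / 1/32 = 1/8
  a: [0/1, 1/4) ← scaled code falls here ✓
  c: [1/4, 7/8) 
  b: [7/8, 1/1) 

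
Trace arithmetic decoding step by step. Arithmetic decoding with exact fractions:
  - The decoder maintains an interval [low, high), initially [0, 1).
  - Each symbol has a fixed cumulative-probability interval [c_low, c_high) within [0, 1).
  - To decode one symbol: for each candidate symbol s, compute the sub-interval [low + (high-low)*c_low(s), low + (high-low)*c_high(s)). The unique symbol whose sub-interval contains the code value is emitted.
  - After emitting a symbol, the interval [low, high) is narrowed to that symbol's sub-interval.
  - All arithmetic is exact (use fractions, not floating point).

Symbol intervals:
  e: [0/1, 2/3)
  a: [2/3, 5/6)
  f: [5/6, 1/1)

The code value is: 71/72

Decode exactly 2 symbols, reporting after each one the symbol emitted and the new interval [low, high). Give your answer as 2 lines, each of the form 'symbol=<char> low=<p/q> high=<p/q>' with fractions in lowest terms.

Answer: symbol=f low=5/6 high=1/1
symbol=f low=35/36 high=1/1

Derivation:
Step 1: interval [0/1, 1/1), width = 1/1 - 0/1 = 1/1
  'e': [0/1 + 1/1*0/1, 0/1 + 1/1*2/3) = [0/1, 2/3)
  'a': [0/1 + 1/1*2/3, 0/1 + 1/1*5/6) = [2/3, 5/6)
  'f': [0/1 + 1/1*5/6, 0/1 + 1/1*1/1) = [5/6, 1/1) <- contains code 71/72
  emit 'f', narrow to [5/6, 1/1)
Step 2: interval [5/6, 1/1), width = 1/1 - 5/6 = 1/6
  'e': [5/6 + 1/6*0/1, 5/6 + 1/6*2/3) = [5/6, 17/18)
  'a': [5/6 + 1/6*2/3, 5/6 + 1/6*5/6) = [17/18, 35/36)
  'f': [5/6 + 1/6*5/6, 5/6 + 1/6*1/1) = [35/36, 1/1) <- contains code 71/72
  emit 'f', narrow to [35/36, 1/1)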